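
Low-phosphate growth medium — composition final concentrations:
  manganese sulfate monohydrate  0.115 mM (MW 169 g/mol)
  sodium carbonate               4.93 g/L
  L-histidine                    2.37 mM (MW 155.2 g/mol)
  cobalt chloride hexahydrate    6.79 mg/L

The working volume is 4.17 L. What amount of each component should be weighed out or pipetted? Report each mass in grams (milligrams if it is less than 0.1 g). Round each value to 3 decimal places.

Working volume: 4.17 L.
manganese sulfate monohydrate: 0.115 mmol/L × 169 mg/mmol × 4.17 L = 81.044 mg
sodium carbonate: 4.93 g/L × 4.17 L = 20.558 g
L-histidine: 2.37 mmol/L × 155.2 g/mol × 4.17 L ÷ 1000 = 1.534 g
cobalt chloride hexahydrate: 6.79 mg/L × 4.17 L = 28.314 mg

manganese sulfate monohydrate 81.044 mg; sodium carbonate 20.558 g; L-histidine 1.534 g; cobalt chloride hexahydrate 28.314 mg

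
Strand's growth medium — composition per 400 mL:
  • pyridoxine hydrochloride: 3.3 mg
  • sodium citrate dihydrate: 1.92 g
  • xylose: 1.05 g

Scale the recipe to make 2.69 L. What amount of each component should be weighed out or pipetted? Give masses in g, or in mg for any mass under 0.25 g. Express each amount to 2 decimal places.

Scale factor = 2690 mL / 400 mL = 6.725.
pyridoxine hydrochloride: 3.3 mg × (2690 mL / 400 mL) = 22.19 mg
sodium citrate dihydrate: 1.92 g × (2690 mL / 400 mL) = 12.91 g
xylose: 1.05 g × (2690 mL / 400 mL) = 7.06 g

pyridoxine hydrochloride 22.19 mg; sodium citrate dihydrate 12.91 g; xylose 7.06 g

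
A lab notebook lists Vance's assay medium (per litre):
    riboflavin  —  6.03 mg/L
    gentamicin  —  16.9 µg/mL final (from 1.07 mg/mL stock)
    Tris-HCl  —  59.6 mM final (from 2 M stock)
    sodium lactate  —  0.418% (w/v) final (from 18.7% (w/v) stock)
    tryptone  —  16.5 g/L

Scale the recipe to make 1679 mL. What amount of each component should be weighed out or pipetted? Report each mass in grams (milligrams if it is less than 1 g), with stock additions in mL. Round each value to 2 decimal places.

riboflavin 10.12 mg; gentamicin 26.52 mL; Tris-HCl 50.03 mL; sodium lactate 37.53 mL; tryptone 27.70 g

Working volume: 1679 mL = 1.679 L.
riboflavin: 6.03 mg/L × 1.679 L = 10.12 mg
gentamicin: dilute stock: 16.9 µg/mL × 1679 mL ÷ 1070 µg/mL = 26.52 mL
Tris-HCl: C1V1 = C2V2 → 59.6 mM × 1679 mL ÷ 2000 mM = 50.03 mL
sodium lactate: dilute stock: 0.418% ÷ 18.7% × 1679 mL = 37.53 mL
tryptone: 16.5 g/L × 1.679 L = 27.70 g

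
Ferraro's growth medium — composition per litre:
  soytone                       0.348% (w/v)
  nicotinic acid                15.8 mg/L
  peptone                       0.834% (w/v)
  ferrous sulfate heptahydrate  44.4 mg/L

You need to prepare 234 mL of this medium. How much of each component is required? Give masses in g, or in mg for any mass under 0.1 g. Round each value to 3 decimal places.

soytone 0.814 g; nicotinic acid 3.697 mg; peptone 1.952 g; ferrous sulfate heptahydrate 10.390 mg

Target volume = 234 mL = 0.234 L.
soytone: 0.348 g per 100 mL × 234 mL ÷ 100 = 0.814 g
nicotinic acid: 15.8 mg/L × 0.234 L = 3.697 mg
peptone: 0.834% w/v = 8.34 g/L → 8.34 × 0.234 L = 1.952 g
ferrous sulfate heptahydrate: 44.4 mg/L × 0.234 L = 10.390 mg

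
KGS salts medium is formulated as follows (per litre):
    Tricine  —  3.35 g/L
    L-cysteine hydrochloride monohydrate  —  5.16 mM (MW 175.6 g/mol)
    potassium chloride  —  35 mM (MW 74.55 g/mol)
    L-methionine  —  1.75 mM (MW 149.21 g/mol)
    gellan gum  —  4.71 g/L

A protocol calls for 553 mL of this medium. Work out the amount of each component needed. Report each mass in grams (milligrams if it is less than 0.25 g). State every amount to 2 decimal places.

Working volume: 553 mL = 0.553 L.
Tricine: 3.35 g/L × 0.553 L = 1.85 g
L-cysteine hydrochloride monohydrate: 5.16 mmol/L × 175.6 g/mol × 0.553 L ÷ 1000 = 0.50 g
potassium chloride: 35 mmol/L × 74.55 g/mol × 0.553 L ÷ 1000 = 1.44 g
L-methionine: 1.75 mmol/L × 149.21 mg/mmol × 0.553 L = 144.40 mg
gellan gum: 4.71 g/L × 0.553 L = 2.60 g

Tricine 1.85 g; L-cysteine hydrochloride monohydrate 0.50 g; potassium chloride 1.44 g; L-methionine 144.40 mg; gellan gum 2.60 g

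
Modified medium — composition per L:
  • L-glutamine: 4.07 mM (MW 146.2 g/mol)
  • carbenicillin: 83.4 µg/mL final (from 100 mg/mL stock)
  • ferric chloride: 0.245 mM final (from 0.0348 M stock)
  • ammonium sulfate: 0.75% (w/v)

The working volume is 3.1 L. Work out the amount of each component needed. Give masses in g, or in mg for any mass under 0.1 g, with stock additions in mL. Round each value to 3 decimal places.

Working volume: 3.1 L.
L-glutamine: 4.07 mmol/L × 146.2 g/mol × 3.1 L ÷ 1000 = 1.845 g
carbenicillin: V = C2·V2/C1 = 83.4 µg/mL × 3100 mL ÷ 100000 µg/mL = 2.585 mL
ferric chloride: V = C2·V2/C1 = 0.245 mM × 3100 mL ÷ 34.8 mM = 21.825 mL
ammonium sulfate: 0.75% w/v = 7.5 g/L → 7.5 × 3.1 L = 23.250 g

L-glutamine 1.845 g; carbenicillin 2.585 mL; ferric chloride 21.825 mL; ammonium sulfate 23.250 g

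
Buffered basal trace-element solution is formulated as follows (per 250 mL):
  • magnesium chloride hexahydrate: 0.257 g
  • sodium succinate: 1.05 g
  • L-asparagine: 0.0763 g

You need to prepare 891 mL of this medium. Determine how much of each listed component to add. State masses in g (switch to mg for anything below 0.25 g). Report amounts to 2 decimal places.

Ratio of target to recipe volume: 891 / 250 = 3.564.
magnesium chloride hexahydrate: 0.257 g × (891 mL / 250 mL) = 0.92 g
sodium succinate: 1.05 g × (891 mL / 250 mL) = 3.74 g
L-asparagine: 0.0763 g × (891 mL / 250 mL) = 0.27 g

magnesium chloride hexahydrate 0.92 g; sodium succinate 3.74 g; L-asparagine 0.27 g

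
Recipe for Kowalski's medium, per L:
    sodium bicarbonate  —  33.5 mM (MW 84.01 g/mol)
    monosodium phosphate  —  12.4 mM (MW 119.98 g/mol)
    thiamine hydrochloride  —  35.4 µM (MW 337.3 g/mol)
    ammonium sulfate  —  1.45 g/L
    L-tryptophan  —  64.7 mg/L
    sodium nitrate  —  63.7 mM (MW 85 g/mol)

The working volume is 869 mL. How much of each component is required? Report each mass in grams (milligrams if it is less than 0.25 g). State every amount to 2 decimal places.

sodium bicarbonate 2.45 g; monosodium phosphate 1.29 g; thiamine hydrochloride 10.38 mg; ammonium sulfate 1.26 g; L-tryptophan 56.22 mg; sodium nitrate 4.71 g

Working volume: 869 mL = 0.869 L.
sodium bicarbonate: 33.5 mmol/L × 84.01 g/mol × 0.869 L ÷ 1000 = 2.45 g
monosodium phosphate: 12.4 mmol/L × 119.98 g/mol × 0.869 L ÷ 1000 = 1.29 g
thiamine hydrochloride: 35.4 µmol/L × 337.3 g/mol × 0.869 L ÷ 1000 = 10.38 mg
ammonium sulfate: 1.45 g/L × 0.869 L = 1.26 g
L-tryptophan: 64.7 mg/L × 0.869 L = 56.22 mg
sodium nitrate: 63.7 mmol/L × 85 g/mol × 0.869 L ÷ 1000 = 4.71 g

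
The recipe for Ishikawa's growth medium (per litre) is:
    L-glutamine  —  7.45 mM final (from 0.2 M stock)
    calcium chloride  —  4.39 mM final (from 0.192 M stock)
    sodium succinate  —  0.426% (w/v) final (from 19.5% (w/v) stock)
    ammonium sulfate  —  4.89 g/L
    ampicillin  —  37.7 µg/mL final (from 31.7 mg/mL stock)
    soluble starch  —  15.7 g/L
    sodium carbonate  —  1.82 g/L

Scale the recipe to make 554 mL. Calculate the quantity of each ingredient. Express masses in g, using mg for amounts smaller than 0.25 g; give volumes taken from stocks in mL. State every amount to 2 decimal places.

L-glutamine 20.64 mL; calcium chloride 12.67 mL; sodium succinate 12.10 mL; ammonium sulfate 2.71 g; ampicillin 0.66 mL; soluble starch 8.70 g; sodium carbonate 1.01 g

Scale factor relative to 1 L: 0.554.
L-glutamine: V = C2·V2/C1 = 7.45 mM × 554 mL ÷ 200 mM = 20.64 mL
calcium chloride: dilute stock: 4.39 mM × 554 mL ÷ 192 mM = 12.67 mL
sodium succinate: V = C2·V2/C1 = 0.426% ÷ 19.5% × 554 mL = 12.10 mL
ammonium sulfate: 4.89 g/L × 0.554 L = 2.71 g
ampicillin: dilute stock: 37.7 µg/mL × 554 mL ÷ 31700 µg/mL = 0.66 mL
soluble starch: 15.7 g/L × 0.554 L = 8.70 g
sodium carbonate: 1.82 g/L × 0.554 L = 1.01 g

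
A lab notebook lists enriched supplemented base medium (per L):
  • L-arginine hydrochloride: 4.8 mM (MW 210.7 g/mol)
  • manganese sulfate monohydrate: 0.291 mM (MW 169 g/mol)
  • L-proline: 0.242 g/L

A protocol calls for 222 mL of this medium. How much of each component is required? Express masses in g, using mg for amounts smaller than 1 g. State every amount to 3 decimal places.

Working volume: 222 mL = 0.222 L.
L-arginine hydrochloride: 4.8 mmol/L × 210.7 mg/mmol × 0.222 L = 224.522 mg
manganese sulfate monohydrate: 0.291 mmol/L × 169 mg/mmol × 0.222 L = 10.918 mg
L-proline: 0.242 g/L × 0.222 L = 0.053724 g = 53.724 mg

L-arginine hydrochloride 224.522 mg; manganese sulfate monohydrate 10.918 mg; L-proline 53.724 mg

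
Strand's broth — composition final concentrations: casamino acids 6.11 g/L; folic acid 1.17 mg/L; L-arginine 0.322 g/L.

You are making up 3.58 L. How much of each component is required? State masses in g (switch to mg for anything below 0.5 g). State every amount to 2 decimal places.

Scale factor relative to 1 L: 3.58.
casamino acids: 6.11 g/L × 3.58 L = 21.87 g
folic acid: 1.17 mg/L × 3.58 L = 4.19 mg
L-arginine: 0.322 g/L × 3.58 L = 1.15 g

casamino acids 21.87 g; folic acid 4.19 mg; L-arginine 1.15 g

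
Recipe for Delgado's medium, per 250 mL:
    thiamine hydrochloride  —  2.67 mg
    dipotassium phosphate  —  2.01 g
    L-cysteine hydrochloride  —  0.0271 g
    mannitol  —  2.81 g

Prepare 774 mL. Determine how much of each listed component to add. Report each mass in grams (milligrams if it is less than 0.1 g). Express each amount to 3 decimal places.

Scale factor = 774 mL / 250 mL = 3.096.
thiamine hydrochloride: 2.67 mg × (774 mL / 250 mL) = 8.266 mg
dipotassium phosphate: 2.01 g × (774 mL / 250 mL) = 6.223 g
L-cysteine hydrochloride: 0.0271 g × (774 mL / 250 mL) = 0.0839016 g = 83.902 mg
mannitol: 2.81 g × (774 mL / 250 mL) = 8.700 g

thiamine hydrochloride 8.266 mg; dipotassium phosphate 6.223 g; L-cysteine hydrochloride 83.902 mg; mannitol 8.700 g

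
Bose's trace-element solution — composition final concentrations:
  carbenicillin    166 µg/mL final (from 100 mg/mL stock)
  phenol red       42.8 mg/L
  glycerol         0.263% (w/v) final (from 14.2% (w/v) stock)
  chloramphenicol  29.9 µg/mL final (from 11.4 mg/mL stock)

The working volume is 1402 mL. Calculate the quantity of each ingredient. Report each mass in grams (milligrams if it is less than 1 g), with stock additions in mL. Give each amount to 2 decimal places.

carbenicillin 2.33 mL; phenol red 60.01 mg; glycerol 25.97 mL; chloramphenicol 3.68 mL

Scale factor relative to 1 L: 1.402.
carbenicillin: dilute stock: 166 µg/mL × 1402 mL ÷ 100000 µg/mL = 2.33 mL
phenol red: 42.8 mg/L × 1.402 L = 60.01 mg
glycerol: V = C2·V2/C1 = 0.263% ÷ 14.2% × 1402 mL = 25.97 mL
chloramphenicol: C1V1 = C2V2 → 29.9 µg/mL × 1402 mL ÷ 11400 µg/mL = 3.68 mL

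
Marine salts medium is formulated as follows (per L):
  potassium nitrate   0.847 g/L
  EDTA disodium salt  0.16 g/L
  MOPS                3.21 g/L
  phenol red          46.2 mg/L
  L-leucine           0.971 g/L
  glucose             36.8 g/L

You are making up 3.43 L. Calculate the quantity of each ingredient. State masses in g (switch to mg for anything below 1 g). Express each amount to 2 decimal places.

potassium nitrate 2.91 g; EDTA disodium salt 548.80 mg; MOPS 11.01 g; phenol red 158.47 mg; L-leucine 3.33 g; glucose 126.22 g

Scale factor relative to 1 L: 3.43.
potassium nitrate: 0.847 g/L × 3.43 L = 2.91 g
EDTA disodium salt: 0.16 g/L × 3.43 L = 0.5488 g = 548.80 mg
MOPS: 3.21 g/L × 3.43 L = 11.01 g
phenol red: 46.2 mg/L × 3.43 L = 158.47 mg
L-leucine: 0.971 g/L × 3.43 L = 3.33 g
glucose: 36.8 g/L × 3.43 L = 126.22 g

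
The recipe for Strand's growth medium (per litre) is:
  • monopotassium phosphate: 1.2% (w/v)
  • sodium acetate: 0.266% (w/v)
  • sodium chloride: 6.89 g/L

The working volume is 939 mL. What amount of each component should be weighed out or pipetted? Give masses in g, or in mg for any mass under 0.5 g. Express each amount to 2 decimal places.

Target volume = 939 mL = 0.939 L.
monopotassium phosphate: 1.2 g per 100 mL × 939 mL ÷ 100 = 11.27 g
sodium acetate: 0.266% w/v = 2.66 g/L → 2.66 × 0.939 L = 2.50 g
sodium chloride: 6.89 g/L × 0.939 L = 6.47 g

monopotassium phosphate 11.27 g; sodium acetate 2.50 g; sodium chloride 6.47 g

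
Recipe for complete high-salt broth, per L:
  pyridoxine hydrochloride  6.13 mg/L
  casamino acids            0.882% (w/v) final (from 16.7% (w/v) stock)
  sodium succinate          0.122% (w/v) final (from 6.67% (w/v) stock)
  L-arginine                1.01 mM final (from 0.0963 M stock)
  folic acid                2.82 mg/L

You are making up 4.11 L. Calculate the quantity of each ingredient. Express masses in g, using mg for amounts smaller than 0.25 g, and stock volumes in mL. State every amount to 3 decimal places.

pyridoxine hydrochloride 25.194 mg; casamino acids 217.067 mL; sodium succinate 75.175 mL; L-arginine 43.106 mL; folic acid 11.590 mg

Working volume: 4.11 L.
pyridoxine hydrochloride: 6.13 mg/L × 4.11 L = 25.194 mg
casamino acids: C1V1 = C2V2 → 0.882% ÷ 16.7% × 4110 mL = 217.067 mL
sodium succinate: V = C2·V2/C1 = 0.122% ÷ 6.67% × 4110 mL = 75.175 mL
L-arginine: C1V1 = C2V2 → 1.01 mM × 4110 mL ÷ 96.3 mM = 43.106 mL
folic acid: 2.82 mg/L × 4.11 L = 11.590 mg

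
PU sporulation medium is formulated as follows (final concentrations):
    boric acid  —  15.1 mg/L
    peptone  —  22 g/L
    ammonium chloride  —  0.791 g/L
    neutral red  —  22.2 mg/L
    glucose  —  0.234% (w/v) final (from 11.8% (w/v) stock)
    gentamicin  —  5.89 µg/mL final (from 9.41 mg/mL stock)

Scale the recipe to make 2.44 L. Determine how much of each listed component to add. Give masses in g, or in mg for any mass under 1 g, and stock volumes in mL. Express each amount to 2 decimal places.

Working volume: 2.44 L.
boric acid: 15.1 mg/L × 2.44 L = 36.84 mg
peptone: 22 g/L × 2.44 L = 53.68 g
ammonium chloride: 0.791 g/L × 2.44 L = 1.93 g
neutral red: 22.2 mg/L × 2.44 L = 54.17 mg
glucose: C1V1 = C2V2 → 0.234% ÷ 11.8% × 2440 mL = 48.39 mL
gentamicin: V = C2·V2/C1 = 5.89 µg/mL × 2440 mL ÷ 9410 µg/mL = 1.53 mL

boric acid 36.84 mg; peptone 53.68 g; ammonium chloride 1.93 g; neutral red 54.17 mg; glucose 48.39 mL; gentamicin 1.53 mL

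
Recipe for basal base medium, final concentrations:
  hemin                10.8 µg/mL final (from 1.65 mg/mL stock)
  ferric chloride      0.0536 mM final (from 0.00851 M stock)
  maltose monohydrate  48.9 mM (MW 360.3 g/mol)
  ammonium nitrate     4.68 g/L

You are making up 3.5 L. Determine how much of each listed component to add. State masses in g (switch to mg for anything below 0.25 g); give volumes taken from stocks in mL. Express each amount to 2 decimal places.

Scale factor relative to 1 L: 3.5.
hemin: C1V1 = C2V2 → 10.8 µg/mL × 3500 mL ÷ 1650 µg/mL = 22.91 mL
ferric chloride: dilute stock: 0.0536 mM × 3500 mL ÷ 8.51 mM = 22.04 mL
maltose monohydrate: 48.9 mmol/L × 360.3 g/mol × 3.5 L ÷ 1000 = 61.67 g
ammonium nitrate: 4.68 g/L × 3.5 L = 16.38 g

hemin 22.91 mL; ferric chloride 22.04 mL; maltose monohydrate 61.67 g; ammonium nitrate 16.38 g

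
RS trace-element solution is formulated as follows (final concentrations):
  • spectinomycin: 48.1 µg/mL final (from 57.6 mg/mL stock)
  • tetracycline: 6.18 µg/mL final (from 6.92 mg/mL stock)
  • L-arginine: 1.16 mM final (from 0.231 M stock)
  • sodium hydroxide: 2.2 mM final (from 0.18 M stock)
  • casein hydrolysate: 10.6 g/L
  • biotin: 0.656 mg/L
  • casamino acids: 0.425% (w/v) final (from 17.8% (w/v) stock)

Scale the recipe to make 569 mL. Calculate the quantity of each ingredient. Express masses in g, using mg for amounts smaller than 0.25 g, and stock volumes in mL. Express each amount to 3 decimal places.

spectinomycin 0.475 mL; tetracycline 0.508 mL; L-arginine 2.857 mL; sodium hydroxide 6.954 mL; casein hydrolysate 6.031 g; biotin 0.373 mg; casamino acids 13.586 mL

Working volume: 569 mL = 0.569 L.
spectinomycin: V = C2·V2/C1 = 48.1 µg/mL × 569 mL ÷ 57600 µg/mL = 0.475 mL
tetracycline: C1V1 = C2V2 → 6.18 µg/mL × 569 mL ÷ 6920 µg/mL = 0.508 mL
L-arginine: C1V1 = C2V2 → 1.16 mM × 569 mL ÷ 231 mM = 2.857 mL
sodium hydroxide: dilute stock: 2.2 mM × 569 mL ÷ 180 mM = 6.954 mL
casein hydrolysate: 10.6 g/L × 0.569 L = 6.031 g
biotin: 0.656 mg/L × 0.569 L = 0.373 mg
casamino acids: V = C2·V2/C1 = 0.425% ÷ 17.8% × 569 mL = 13.586 mL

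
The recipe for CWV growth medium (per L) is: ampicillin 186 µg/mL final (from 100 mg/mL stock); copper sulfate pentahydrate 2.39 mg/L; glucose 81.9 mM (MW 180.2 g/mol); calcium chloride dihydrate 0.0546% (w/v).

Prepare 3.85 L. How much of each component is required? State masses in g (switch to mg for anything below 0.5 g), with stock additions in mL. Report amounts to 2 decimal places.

ampicillin 7.16 mL; copper sulfate pentahydrate 9.20 mg; glucose 56.82 g; calcium chloride dihydrate 2.10 g

Working volume: 3.85 L.
ampicillin: V = C2·V2/C1 = 186 µg/mL × 3850 mL ÷ 100000 µg/mL = 7.16 mL
copper sulfate pentahydrate: 2.39 mg/L × 3.85 L = 9.20 mg
glucose: 81.9 mmol/L × 180.2 g/mol × 3.85 L ÷ 1000 = 56.82 g
calcium chloride dihydrate: 0.0546 g per 100 mL × 3850 mL ÷ 100 = 2.10 g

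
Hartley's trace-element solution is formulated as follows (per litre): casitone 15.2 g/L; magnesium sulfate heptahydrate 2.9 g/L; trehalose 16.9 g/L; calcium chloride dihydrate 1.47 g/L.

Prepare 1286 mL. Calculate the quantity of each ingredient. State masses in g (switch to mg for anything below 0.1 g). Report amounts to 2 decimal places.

casitone 19.55 g; magnesium sulfate heptahydrate 3.73 g; trehalose 21.73 g; calcium chloride dihydrate 1.89 g

Scale factor relative to 1 L: 1.286.
casitone: 15.2 g/L × 1.286 L = 19.55 g
magnesium sulfate heptahydrate: 2.9 g/L × 1.286 L = 3.73 g
trehalose: 16.9 g/L × 1.286 L = 21.73 g
calcium chloride dihydrate: 1.47 g/L × 1.286 L = 1.89 g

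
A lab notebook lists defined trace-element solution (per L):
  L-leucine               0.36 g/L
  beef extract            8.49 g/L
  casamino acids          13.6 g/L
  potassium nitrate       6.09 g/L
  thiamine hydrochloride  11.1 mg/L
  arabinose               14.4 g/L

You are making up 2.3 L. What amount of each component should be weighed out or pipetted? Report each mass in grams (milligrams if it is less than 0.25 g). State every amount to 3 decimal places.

Working volume: 2.3 L.
L-leucine: 0.36 g/L × 2.3 L = 0.828 g
beef extract: 8.49 g/L × 2.3 L = 19.527 g
casamino acids: 13.6 g/L × 2.3 L = 31.280 g
potassium nitrate: 6.09 g/L × 2.3 L = 14.007 g
thiamine hydrochloride: 11.1 mg/L × 2.3 L = 25.530 mg
arabinose: 14.4 g/L × 2.3 L = 33.120 g

L-leucine 0.828 g; beef extract 19.527 g; casamino acids 31.280 g; potassium nitrate 14.007 g; thiamine hydrochloride 25.530 mg; arabinose 33.120 g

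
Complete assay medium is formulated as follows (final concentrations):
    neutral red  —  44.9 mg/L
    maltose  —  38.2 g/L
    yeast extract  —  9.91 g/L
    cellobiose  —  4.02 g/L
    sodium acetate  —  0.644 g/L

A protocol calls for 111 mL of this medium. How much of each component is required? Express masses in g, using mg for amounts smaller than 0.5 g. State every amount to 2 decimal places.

Target volume = 111 mL = 0.111 L.
neutral red: 44.9 mg/L × 0.111 L = 4.98 mg
maltose: 38.2 g/L × 0.111 L = 4.24 g
yeast extract: 9.91 g/L × 0.111 L = 1.10 g
cellobiose: 4.02 g/L × 0.111 L = 0.44622 g = 446.22 mg
sodium acetate: 0.644 g/L × 0.111 L = 0.071484 g = 71.48 mg

neutral red 4.98 mg; maltose 4.24 g; yeast extract 1.10 g; cellobiose 446.22 mg; sodium acetate 71.48 mg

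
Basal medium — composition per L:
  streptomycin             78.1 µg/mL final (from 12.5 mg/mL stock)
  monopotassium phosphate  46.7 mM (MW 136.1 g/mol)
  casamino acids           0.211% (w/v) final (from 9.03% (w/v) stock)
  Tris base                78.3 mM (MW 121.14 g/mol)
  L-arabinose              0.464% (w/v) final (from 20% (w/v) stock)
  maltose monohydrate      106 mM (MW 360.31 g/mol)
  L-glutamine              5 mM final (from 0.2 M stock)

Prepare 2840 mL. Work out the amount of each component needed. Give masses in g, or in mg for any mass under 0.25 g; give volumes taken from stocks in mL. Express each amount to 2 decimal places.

Target volume = 2840 mL = 2.84 L.
streptomycin: C1V1 = C2V2 → 78.1 µg/mL × 2840 mL ÷ 12500 µg/mL = 17.74 mL
monopotassium phosphate: 46.7 mmol/L × 136.1 g/mol × 2.84 L ÷ 1000 = 18.05 g
casamino acids: dilute stock: 0.211% ÷ 9.03% × 2840 mL = 66.36 mL
Tris base: 78.3 mmol/L × 121.14 g/mol × 2.84 L ÷ 1000 = 26.94 g
L-arabinose: C1V1 = C2V2 → 0.464% ÷ 20% × 2840 mL = 65.89 mL
maltose monohydrate: 106 mmol/L × 360.31 g/mol × 2.84 L ÷ 1000 = 108.47 g
L-glutamine: V = C2·V2/C1 = 5 mM × 2840 mL ÷ 200 mM = 71.00 mL

streptomycin 17.74 mL; monopotassium phosphate 18.05 g; casamino acids 66.36 mL; Tris base 26.94 g; L-arabinose 65.89 mL; maltose monohydrate 108.47 g; L-glutamine 71.00 mL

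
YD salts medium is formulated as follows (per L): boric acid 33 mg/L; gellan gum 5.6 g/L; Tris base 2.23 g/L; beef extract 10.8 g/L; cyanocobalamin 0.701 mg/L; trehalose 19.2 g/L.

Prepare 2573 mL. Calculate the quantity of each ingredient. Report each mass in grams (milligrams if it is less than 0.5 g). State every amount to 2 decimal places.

Working volume: 2573 mL = 2.573 L.
boric acid: 33 mg/L × 2.573 L = 84.91 mg
gellan gum: 5.6 g/L × 2.573 L = 14.41 g
Tris base: 2.23 g/L × 2.573 L = 5.74 g
beef extract: 10.8 g/L × 2.573 L = 27.79 g
cyanocobalamin: 0.701 mg/L × 2.573 L = 1.80 mg
trehalose: 19.2 g/L × 2.573 L = 49.40 g

boric acid 84.91 mg; gellan gum 14.41 g; Tris base 5.74 g; beef extract 27.79 g; cyanocobalamin 1.80 mg; trehalose 49.40 g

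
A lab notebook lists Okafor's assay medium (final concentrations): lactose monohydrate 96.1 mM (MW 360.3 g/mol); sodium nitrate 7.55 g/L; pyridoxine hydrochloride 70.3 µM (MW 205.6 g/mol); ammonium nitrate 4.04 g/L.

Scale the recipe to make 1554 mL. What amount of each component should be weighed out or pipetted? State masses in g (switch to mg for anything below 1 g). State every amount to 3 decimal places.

lactose monohydrate 53.807 g; sodium nitrate 11.733 g; pyridoxine hydrochloride 22.461 mg; ammonium nitrate 6.278 g

Target volume = 1554 mL = 1.554 L.
lactose monohydrate: 96.1 mmol/L × 360.3 g/mol × 1.554 L ÷ 1000 = 53.807 g
sodium nitrate: 7.55 g/L × 1.554 L = 11.733 g
pyridoxine hydrochloride: 70.3 µmol/L × 205.6 g/mol × 1.554 L ÷ 1000 = 22.461 mg
ammonium nitrate: 4.04 g/L × 1.554 L = 6.278 g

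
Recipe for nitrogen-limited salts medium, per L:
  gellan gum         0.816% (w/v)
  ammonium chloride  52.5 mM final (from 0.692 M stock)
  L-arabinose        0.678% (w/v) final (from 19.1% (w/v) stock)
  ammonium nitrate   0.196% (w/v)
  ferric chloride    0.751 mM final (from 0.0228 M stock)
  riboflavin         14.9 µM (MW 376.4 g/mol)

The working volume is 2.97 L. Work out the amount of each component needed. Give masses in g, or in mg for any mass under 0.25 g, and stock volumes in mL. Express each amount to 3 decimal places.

Scale factor relative to 1 L: 2.97.
gellan gum: 0.816 g per 100 mL × 2970 mL ÷ 100 = 24.235 g
ammonium chloride: dilute stock: 52.5 mM × 2970 mL ÷ 692 mM = 225.325 mL
L-arabinose: C1V1 = C2V2 → 0.678% ÷ 19.1% × 2970 mL = 105.427 mL
ammonium nitrate: 0.196 g per 100 mL × 2970 mL ÷ 100 = 5.821 g
ferric chloride: V = C2·V2/C1 = 0.751 mM × 2970 mL ÷ 22.8 mM = 97.828 mL
riboflavin: 14.9 µmol/L × 376.4 g/mol × 2.97 L ÷ 1000 = 16.657 mg

gellan gum 24.235 g; ammonium chloride 225.325 mL; L-arabinose 105.427 mL; ammonium nitrate 5.821 g; ferric chloride 97.828 mL; riboflavin 16.657 mg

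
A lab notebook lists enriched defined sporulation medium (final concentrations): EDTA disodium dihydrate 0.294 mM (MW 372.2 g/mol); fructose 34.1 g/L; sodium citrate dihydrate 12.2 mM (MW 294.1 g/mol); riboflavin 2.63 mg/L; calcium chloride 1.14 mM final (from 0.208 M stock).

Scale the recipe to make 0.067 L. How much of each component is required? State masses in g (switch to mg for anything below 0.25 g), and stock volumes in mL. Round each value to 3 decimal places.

EDTA disodium dihydrate 7.332 mg; fructose 2.285 g; sodium citrate dihydrate 240.397 mg; riboflavin 0.176 mg; calcium chloride 0.367 mL

Scale factor relative to 1 L: 0.067.
EDTA disodium dihydrate: 0.294 mmol/L × 372.2 mg/mmol × 0.067 L = 7.332 mg
fructose: 34.1 g/L × 0.067 L = 2.285 g
sodium citrate dihydrate: 12.2 mmol/L × 294.1 mg/mmol × 0.067 L = 240.397 mg
riboflavin: 2.63 mg/L × 0.067 L = 0.176 mg
calcium chloride: dilute stock: 1.14 mM × 67 mL ÷ 208 mM = 0.367 mL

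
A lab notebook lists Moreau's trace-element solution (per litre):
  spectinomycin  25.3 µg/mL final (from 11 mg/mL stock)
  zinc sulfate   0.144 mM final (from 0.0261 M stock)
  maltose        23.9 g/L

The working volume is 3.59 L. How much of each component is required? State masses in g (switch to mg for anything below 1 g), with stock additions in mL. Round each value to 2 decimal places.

Scale factor relative to 1 L: 3.59.
spectinomycin: V = C2·V2/C1 = 25.3 µg/mL × 3590 mL ÷ 11000 µg/mL = 8.26 mL
zinc sulfate: C1V1 = C2V2 → 0.144 mM × 3590 mL ÷ 26.1 mM = 19.81 mL
maltose: 23.9 g/L × 3.59 L = 85.80 g

spectinomycin 8.26 mL; zinc sulfate 19.81 mL; maltose 85.80 g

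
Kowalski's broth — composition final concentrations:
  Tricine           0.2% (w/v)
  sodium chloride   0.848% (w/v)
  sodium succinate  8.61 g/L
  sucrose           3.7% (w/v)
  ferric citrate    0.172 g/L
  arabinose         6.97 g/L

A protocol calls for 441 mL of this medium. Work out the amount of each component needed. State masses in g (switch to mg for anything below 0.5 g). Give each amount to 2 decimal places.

Target volume = 441 mL = 0.441 L.
Tricine: 0.2 g per 100 mL × 441 mL ÷ 100 = 0.88 g
sodium chloride: 0.848% w/v = 8.48 g/L → 8.48 × 0.441 L = 3.74 g
sodium succinate: 8.61 g/L × 0.441 L = 3.80 g
sucrose: 3.7 g per 100 mL × 441 mL ÷ 100 = 16.32 g
ferric citrate: 0.172 g/L × 0.441 L = 0.075852 g = 75.85 mg
arabinose: 6.97 g/L × 0.441 L = 3.07 g

Tricine 0.88 g; sodium chloride 3.74 g; sodium succinate 3.80 g; sucrose 16.32 g; ferric citrate 75.85 mg; arabinose 3.07 g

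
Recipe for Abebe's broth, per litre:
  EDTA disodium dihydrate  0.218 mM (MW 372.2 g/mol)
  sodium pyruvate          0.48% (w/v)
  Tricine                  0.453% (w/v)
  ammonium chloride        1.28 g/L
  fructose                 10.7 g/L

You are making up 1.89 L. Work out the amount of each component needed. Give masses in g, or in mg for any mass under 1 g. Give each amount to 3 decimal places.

EDTA disodium dihydrate 153.354 mg; sodium pyruvate 9.072 g; Tricine 8.562 g; ammonium chloride 2.419 g; fructose 20.223 g

Scale factor relative to 1 L: 1.89.
EDTA disodium dihydrate: 0.218 mmol/L × 372.2 mg/mmol × 1.89 L = 153.354 mg
sodium pyruvate: 0.48% w/v = 4.8 g/L → 4.8 × 1.89 L = 9.072 g
Tricine: 0.453 g per 100 mL × 1890 mL ÷ 100 = 8.562 g
ammonium chloride: 1.28 g/L × 1.89 L = 2.419 g
fructose: 10.7 g/L × 1.89 L = 20.223 g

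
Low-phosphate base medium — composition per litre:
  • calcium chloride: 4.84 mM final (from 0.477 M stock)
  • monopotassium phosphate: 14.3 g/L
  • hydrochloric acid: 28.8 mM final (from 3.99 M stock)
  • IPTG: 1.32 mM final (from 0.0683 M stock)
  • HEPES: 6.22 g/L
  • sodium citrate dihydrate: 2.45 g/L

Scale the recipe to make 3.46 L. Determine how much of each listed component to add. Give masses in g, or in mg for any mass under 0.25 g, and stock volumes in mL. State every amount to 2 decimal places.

calcium chloride 35.11 mL; monopotassium phosphate 49.48 g; hydrochloric acid 24.97 mL; IPTG 66.87 mL; HEPES 21.52 g; sodium citrate dihydrate 8.48 g

Working volume: 3.46 L.
calcium chloride: V = C2·V2/C1 = 4.84 mM × 3460 mL ÷ 477 mM = 35.11 mL
monopotassium phosphate: 14.3 g/L × 3.46 L = 49.48 g
hydrochloric acid: C1V1 = C2V2 → 28.8 mM × 3460 mL ÷ 3990 mM = 24.97 mL
IPTG: V = C2·V2/C1 = 1.32 mM × 3460 mL ÷ 68.3 mM = 66.87 mL
HEPES: 6.22 g/L × 3.46 L = 21.52 g
sodium citrate dihydrate: 2.45 g/L × 3.46 L = 8.48 g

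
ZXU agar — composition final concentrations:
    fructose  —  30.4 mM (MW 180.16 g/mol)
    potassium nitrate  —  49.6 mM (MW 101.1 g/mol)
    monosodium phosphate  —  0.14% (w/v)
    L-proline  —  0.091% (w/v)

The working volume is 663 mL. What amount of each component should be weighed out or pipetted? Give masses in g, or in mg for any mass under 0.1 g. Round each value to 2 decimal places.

Scale factor relative to 1 L: 0.663.
fructose: 30.4 mmol/L × 180.16 g/mol × 0.663 L ÷ 1000 = 3.63 g
potassium nitrate: 49.6 mmol/L × 101.1 g/mol × 0.663 L ÷ 1000 = 3.32 g
monosodium phosphate: 0.14% w/v = 1.4 g/L → 1.4 × 0.663 L = 0.93 g
L-proline: 0.091 g per 100 mL × 663 mL ÷ 100 = 0.60 g

fructose 3.63 g; potassium nitrate 3.32 g; monosodium phosphate 0.93 g; L-proline 0.60 g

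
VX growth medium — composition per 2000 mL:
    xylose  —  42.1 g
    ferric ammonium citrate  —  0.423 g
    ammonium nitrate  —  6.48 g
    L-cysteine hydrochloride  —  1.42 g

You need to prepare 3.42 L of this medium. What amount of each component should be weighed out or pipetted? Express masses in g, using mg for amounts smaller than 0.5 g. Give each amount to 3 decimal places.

xylose 71.991 g; ferric ammonium citrate 0.723 g; ammonium nitrate 11.081 g; L-cysteine hydrochloride 2.428 g

Scale factor = 3420 mL / 2000 mL = 1.71.
xylose: 42.1 g × (3420 mL / 2000 mL) = 71.991 g
ferric ammonium citrate: 0.423 g × (3420 mL / 2000 mL) = 0.723 g
ammonium nitrate: 6.48 g × (3420 mL / 2000 mL) = 11.081 g
L-cysteine hydrochloride: 1.42 g × (3420 mL / 2000 mL) = 2.428 g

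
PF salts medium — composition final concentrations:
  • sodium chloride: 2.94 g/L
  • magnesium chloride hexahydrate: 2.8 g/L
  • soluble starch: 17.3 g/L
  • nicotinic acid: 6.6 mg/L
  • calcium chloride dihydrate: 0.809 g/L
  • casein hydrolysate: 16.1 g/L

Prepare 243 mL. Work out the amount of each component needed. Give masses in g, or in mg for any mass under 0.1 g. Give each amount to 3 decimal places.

sodium chloride 0.714 g; magnesium chloride hexahydrate 0.680 g; soluble starch 4.204 g; nicotinic acid 1.604 mg; calcium chloride dihydrate 0.197 g; casein hydrolysate 3.912 g

Working volume: 243 mL = 0.243 L.
sodium chloride: 2.94 g/L × 0.243 L = 0.714 g
magnesium chloride hexahydrate: 2.8 g/L × 0.243 L = 0.680 g
soluble starch: 17.3 g/L × 0.243 L = 4.204 g
nicotinic acid: 6.6 mg/L × 0.243 L = 1.604 mg
calcium chloride dihydrate: 0.809 g/L × 0.243 L = 0.197 g
casein hydrolysate: 16.1 g/L × 0.243 L = 3.912 g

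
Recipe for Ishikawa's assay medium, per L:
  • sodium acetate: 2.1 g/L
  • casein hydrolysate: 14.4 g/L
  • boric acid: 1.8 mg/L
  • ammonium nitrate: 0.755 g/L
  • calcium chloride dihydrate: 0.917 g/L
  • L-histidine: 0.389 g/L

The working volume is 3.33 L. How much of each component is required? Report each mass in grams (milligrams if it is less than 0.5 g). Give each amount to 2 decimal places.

sodium acetate 6.99 g; casein hydrolysate 47.95 g; boric acid 5.99 mg; ammonium nitrate 2.51 g; calcium chloride dihydrate 3.05 g; L-histidine 1.30 g

Working volume: 3.33 L.
sodium acetate: 2.1 g/L × 3.33 L = 6.99 g
casein hydrolysate: 14.4 g/L × 3.33 L = 47.95 g
boric acid: 1.8 mg/L × 3.33 L = 5.99 mg
ammonium nitrate: 0.755 g/L × 3.33 L = 2.51 g
calcium chloride dihydrate: 0.917 g/L × 3.33 L = 3.05 g
L-histidine: 0.389 g/L × 3.33 L = 1.30 g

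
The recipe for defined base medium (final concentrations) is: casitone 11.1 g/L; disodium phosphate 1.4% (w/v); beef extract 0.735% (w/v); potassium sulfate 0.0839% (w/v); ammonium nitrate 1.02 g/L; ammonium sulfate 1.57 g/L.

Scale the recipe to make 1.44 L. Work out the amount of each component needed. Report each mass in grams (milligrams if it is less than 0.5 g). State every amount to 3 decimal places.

casitone 15.984 g; disodium phosphate 20.160 g; beef extract 10.584 g; potassium sulfate 1.208 g; ammonium nitrate 1.469 g; ammonium sulfate 2.261 g

Working volume: 1.44 L.
casitone: 11.1 g/L × 1.44 L = 15.984 g
disodium phosphate: 1.4 g per 100 mL × 1440 mL ÷ 100 = 20.160 g
beef extract: 0.735% w/v = 7.35 g/L → 7.35 × 1.44 L = 10.584 g
potassium sulfate: 0.0839 g per 100 mL × 1440 mL ÷ 100 = 1.208 g
ammonium nitrate: 1.02 g/L × 1.44 L = 1.469 g
ammonium sulfate: 1.57 g/L × 1.44 L = 2.261 g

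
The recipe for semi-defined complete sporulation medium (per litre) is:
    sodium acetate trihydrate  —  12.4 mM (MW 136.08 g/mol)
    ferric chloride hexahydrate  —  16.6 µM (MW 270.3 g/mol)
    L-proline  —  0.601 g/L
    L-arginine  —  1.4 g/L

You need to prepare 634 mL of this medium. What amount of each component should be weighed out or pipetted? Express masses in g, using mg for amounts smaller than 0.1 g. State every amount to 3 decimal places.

Working volume: 634 mL = 0.634 L.
sodium acetate trihydrate: 12.4 mmol/L × 136.08 g/mol × 0.634 L ÷ 1000 = 1.070 g
ferric chloride hexahydrate: 16.6 µmol/L × 270.3 g/mol × 0.634 L ÷ 1000 = 2.845 mg
L-proline: 0.601 g/L × 0.634 L = 0.381 g
L-arginine: 1.4 g/L × 0.634 L = 0.888 g

sodium acetate trihydrate 1.070 g; ferric chloride hexahydrate 2.845 mg; L-proline 0.381 g; L-arginine 0.888 g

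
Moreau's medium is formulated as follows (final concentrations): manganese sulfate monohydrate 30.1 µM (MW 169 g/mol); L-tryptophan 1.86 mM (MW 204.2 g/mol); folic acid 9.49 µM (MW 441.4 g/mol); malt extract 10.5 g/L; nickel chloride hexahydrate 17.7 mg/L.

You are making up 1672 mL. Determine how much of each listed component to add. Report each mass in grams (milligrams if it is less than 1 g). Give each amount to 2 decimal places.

manganese sulfate monohydrate 8.51 mg; L-tryptophan 635.05 mg; folic acid 7.00 mg; malt extract 17.56 g; nickel chloride hexahydrate 29.59 mg

Scale factor relative to 1 L: 1.672.
manganese sulfate monohydrate: 30.1 µmol/L × 169 g/mol × 1.672 L ÷ 1000 = 8.51 mg
L-tryptophan: 1.86 mmol/L × 204.2 mg/mmol × 1.672 L = 635.05 mg
folic acid: 9.49 µmol/L × 441.4 g/mol × 1.672 L ÷ 1000 = 7.00 mg
malt extract: 10.5 g/L × 1.672 L = 17.56 g
nickel chloride hexahydrate: 17.7 mg/L × 1.672 L = 29.59 mg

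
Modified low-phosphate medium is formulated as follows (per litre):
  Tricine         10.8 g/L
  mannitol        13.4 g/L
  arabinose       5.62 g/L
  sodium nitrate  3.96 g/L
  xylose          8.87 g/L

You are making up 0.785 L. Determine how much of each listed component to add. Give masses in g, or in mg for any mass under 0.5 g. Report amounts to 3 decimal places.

Tricine 8.478 g; mannitol 10.519 g; arabinose 4.412 g; sodium nitrate 3.109 g; xylose 6.963 g

Working volume: 0.785 L.
Tricine: 10.8 g/L × 0.785 L = 8.478 g
mannitol: 13.4 g/L × 0.785 L = 10.519 g
arabinose: 5.62 g/L × 0.785 L = 4.412 g
sodium nitrate: 3.96 g/L × 0.785 L = 3.109 g
xylose: 8.87 g/L × 0.785 L = 6.963 g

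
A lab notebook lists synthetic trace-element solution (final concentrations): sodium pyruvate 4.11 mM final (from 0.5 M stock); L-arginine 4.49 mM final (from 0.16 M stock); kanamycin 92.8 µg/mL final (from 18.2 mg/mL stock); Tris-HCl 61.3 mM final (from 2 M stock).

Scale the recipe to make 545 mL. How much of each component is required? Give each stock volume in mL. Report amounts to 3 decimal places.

sodium pyruvate 4.480 mL; L-arginine 15.294 mL; kanamycin 2.779 mL; Tris-HCl 16.704 mL

Working volume: 545 mL = 0.545 L.
sodium pyruvate: C1V1 = C2V2 → 4.11 mM × 545 mL ÷ 500 mM = 4.480 mL
L-arginine: dilute stock: 4.49 mM × 545 mL ÷ 160 mM = 15.294 mL
kanamycin: dilute stock: 92.8 µg/mL × 545 mL ÷ 18200 µg/mL = 2.779 mL
Tris-HCl: C1V1 = C2V2 → 61.3 mM × 545 mL ÷ 2000 mM = 16.704 mL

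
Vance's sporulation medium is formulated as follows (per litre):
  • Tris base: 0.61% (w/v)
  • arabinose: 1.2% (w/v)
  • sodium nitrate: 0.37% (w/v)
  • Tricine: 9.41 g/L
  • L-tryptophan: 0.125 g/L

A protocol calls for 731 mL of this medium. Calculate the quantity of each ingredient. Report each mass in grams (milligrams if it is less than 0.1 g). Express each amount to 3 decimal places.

Scale factor relative to 1 L: 0.731.
Tris base: 0.61 g per 100 mL × 731 mL ÷ 100 = 4.459 g
arabinose: 1.2% w/v = 12 g/L → 12 × 0.731 L = 8.772 g
sodium nitrate: 0.37% w/v = 3.7 g/L → 3.7 × 0.731 L = 2.705 g
Tricine: 9.41 g/L × 0.731 L = 6.879 g
L-tryptophan: 0.125 g/L × 0.731 L = 0.091375 g = 91.375 mg

Tris base 4.459 g; arabinose 8.772 g; sodium nitrate 2.705 g; Tricine 6.879 g; L-tryptophan 91.375 mg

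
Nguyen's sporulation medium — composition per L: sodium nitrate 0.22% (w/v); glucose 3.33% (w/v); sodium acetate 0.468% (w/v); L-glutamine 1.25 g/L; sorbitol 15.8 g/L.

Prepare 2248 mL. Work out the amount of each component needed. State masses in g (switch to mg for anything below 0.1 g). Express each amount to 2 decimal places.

sodium nitrate 4.95 g; glucose 74.86 g; sodium acetate 10.52 g; L-glutamine 2.81 g; sorbitol 35.52 g

Target volume = 2248 mL = 2.248 L.
sodium nitrate: 0.22 g per 100 mL × 2248 mL ÷ 100 = 4.95 g
glucose: 3.33% w/v = 33.3 g/L → 33.3 × 2.248 L = 74.86 g
sodium acetate: 0.468% w/v = 4.68 g/L → 4.68 × 2.248 L = 10.52 g
L-glutamine: 1.25 g/L × 2.248 L = 2.81 g
sorbitol: 15.8 g/L × 2.248 L = 35.52 g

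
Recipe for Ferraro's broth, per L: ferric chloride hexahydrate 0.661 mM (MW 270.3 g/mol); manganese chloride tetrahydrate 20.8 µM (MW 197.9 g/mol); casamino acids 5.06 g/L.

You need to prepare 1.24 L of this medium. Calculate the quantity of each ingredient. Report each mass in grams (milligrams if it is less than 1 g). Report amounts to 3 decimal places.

ferric chloride hexahydrate 221.549 mg; manganese chloride tetrahydrate 5.104 mg; casamino acids 6.274 g

Scale factor relative to 1 L: 1.24.
ferric chloride hexahydrate: 0.661 mmol/L × 270.3 mg/mmol × 1.24 L = 221.549 mg
manganese chloride tetrahydrate: 20.8 µmol/L × 197.9 g/mol × 1.24 L ÷ 1000 = 5.104 mg
casamino acids: 5.06 g/L × 1.24 L = 6.274 g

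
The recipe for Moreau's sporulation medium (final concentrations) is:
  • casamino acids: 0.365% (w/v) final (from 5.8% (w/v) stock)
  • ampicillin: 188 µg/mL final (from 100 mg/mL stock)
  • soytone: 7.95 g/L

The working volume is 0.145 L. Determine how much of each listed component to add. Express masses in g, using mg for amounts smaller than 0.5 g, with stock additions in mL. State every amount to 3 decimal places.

Scale factor relative to 1 L: 0.145.
casamino acids: V = C2·V2/C1 = 0.365% ÷ 5.8% × 145 mL = 9.125 mL
ampicillin: V = C2·V2/C1 = 188 µg/mL × 145 mL ÷ 100000 µg/mL = 0.273 mL
soytone: 7.95 g/L × 0.145 L = 1.153 g

casamino acids 9.125 mL; ampicillin 0.273 mL; soytone 1.153 g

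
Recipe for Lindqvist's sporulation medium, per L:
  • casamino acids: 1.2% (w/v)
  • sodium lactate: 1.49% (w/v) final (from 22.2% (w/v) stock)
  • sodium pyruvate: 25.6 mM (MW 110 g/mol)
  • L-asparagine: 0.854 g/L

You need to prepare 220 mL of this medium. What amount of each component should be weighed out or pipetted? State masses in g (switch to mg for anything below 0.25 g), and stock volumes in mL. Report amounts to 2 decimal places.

Scale factor relative to 1 L: 0.22.
casamino acids: 1.2 g per 100 mL × 220 mL ÷ 100 = 2.64 g
sodium lactate: C1V1 = C2V2 → 1.49% ÷ 22.2% × 220 mL = 14.77 mL
sodium pyruvate: 25.6 mmol/L × 110 g/mol × 0.22 L ÷ 1000 = 0.62 g
L-asparagine: 0.854 g/L × 0.22 L = 0.18788 g = 187.88 mg

casamino acids 2.64 g; sodium lactate 14.77 mL; sodium pyruvate 0.62 g; L-asparagine 187.88 mg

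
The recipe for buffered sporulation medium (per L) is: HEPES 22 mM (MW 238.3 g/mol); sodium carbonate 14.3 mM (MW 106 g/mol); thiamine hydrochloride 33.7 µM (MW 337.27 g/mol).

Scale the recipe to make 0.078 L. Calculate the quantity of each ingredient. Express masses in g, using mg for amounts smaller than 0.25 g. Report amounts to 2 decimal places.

HEPES 0.41 g; sodium carbonate 118.23 mg; thiamine hydrochloride 0.89 mg

Working volume: 0.078 L.
HEPES: 22 mmol/L × 238.3 g/mol × 0.078 L ÷ 1000 = 0.41 g
sodium carbonate: 14.3 mmol/L × 106 mg/mmol × 0.078 L = 118.23 mg
thiamine hydrochloride: 33.7 µmol/L × 337.27 g/mol × 0.078 L ÷ 1000 = 0.89 mg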